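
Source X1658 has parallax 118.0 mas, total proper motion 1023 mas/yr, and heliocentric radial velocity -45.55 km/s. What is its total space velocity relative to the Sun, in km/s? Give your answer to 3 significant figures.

d = 1/p = 1/0.1180″ = 8.4746 pc.
μ = 1023 mas/yr = 1.023 ″/yr.
v_t = 4.740 μ d = 4.740 × 1.023 × 8.4746 = 41.094 km/s.
v = √(v_r² + v_t²) = √((-45.55)² + 41.094²) = √3763.52 = 61.348 km/s.

61.3 km/s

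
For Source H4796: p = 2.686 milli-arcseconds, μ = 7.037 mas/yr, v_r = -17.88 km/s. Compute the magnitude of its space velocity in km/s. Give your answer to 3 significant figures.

d = 1/p = 1/0.002686″ = 372.3 pc.
μ = 7.037 mas/yr = 0.007037 ″/yr.
v_t = 4.740 μ d = 4.740 × 0.007037 × 372.3 = 12.418 km/s.
v = √(v_r² + v_t²) = √((-17.88)² + 12.418²) = √473.901 = 21.769 km/s.

21.8 km/s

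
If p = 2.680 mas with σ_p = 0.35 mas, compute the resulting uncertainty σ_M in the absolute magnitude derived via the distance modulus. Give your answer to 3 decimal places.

σ_M = 0.284 mag

M = m − 5 log₁₀ d + 5 = m + 5 log₁₀ p + 5, so ∂M/∂p = 5/(p ln 10).
σ_M = (5/ln 10) · (σ_p/p) = 2.1715 × 0.35/2.680 = 2.1715 × 0.1306 = 0.2836.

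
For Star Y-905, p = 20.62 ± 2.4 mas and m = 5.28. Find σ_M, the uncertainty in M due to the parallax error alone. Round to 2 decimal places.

σ_M = 0.25 mag

M = m − 5 log₁₀ d + 5 = m + 5 log₁₀ p + 5, so ∂M/∂p = 5/(p ln 10).
σ_M = (5/ln 10) · (σ_p/p) = 2.1715 × 2.4/20.62 = 2.1715 × 0.11639 = 0.25274.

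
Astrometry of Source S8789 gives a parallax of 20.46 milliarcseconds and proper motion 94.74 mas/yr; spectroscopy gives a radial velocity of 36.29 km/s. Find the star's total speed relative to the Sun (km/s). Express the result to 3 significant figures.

d = 1/p = 1/0.02046″ = 48.876 pc.
μ = 94.74 mas/yr = 0.09474 ″/yr.
v_t = 4.740 μ d = 4.740 × 0.09474 × 48.876 = 21.949 km/s.
v = √(v_r² + v_t²) = √(36.29² + 21.949²) = √1798.72 = 42.411 km/s.

42.4 km/s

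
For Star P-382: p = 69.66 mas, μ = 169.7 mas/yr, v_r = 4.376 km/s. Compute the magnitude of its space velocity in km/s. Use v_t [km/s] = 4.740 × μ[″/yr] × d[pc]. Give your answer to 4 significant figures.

d = 1/p = 1/0.06966″ = 14.355 pc.
μ = 169.7 mas/yr = 0.1697 ″/yr.
v_t = 4.740 μ d = 4.740 × 0.1697 × 14.355 = 11.547 km/s.
v = √(v_r² + v_t²) = √(4.376² + 11.547²) = √152.483 = 12.348 km/s.

12.35 km/s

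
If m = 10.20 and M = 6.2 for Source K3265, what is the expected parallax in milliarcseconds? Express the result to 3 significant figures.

15.8 mas

m − M = 10.20 − 6.2 = 4.00.
d = 10^((m−M)/5 + 1) = 10^1.800 = 63.096 pc.
p = 1/d = 1/63.096 = 0.015849 arcsec = 15.849 mas.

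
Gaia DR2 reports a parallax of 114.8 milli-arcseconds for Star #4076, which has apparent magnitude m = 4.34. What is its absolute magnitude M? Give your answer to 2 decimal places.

M = 4.64

d = 1/p = 1/0.1148″ = 8.7108 pc.
m − M = 5 log₁₀(8.7108) − 5 = 4.7003 − 5 = -0.2997.
M = m − (m − M) = 4.34 − (-0.2997) = 4.64.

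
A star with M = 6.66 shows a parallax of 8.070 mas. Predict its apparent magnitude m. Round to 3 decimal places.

d = 1/p = 1/0.008070″ = 123.92 pc.
m − M = 5 log₁₀ d − 5 = 5 log₁₀(123.92) − 5 = 10.4657 − 5 = 5.4657.
m = M + (m − M) = 6.66 + 5.4657 = 12.126.

m = 12.126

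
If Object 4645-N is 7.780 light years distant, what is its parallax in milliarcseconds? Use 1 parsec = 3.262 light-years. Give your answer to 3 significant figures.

d = 7.780 ly ÷ 3.262 = 2.385 pc.
p = 1/d = 1/2.385 = 0.41929 arcsec.
= 0.41929 × 1000 = 419.29 mas.

419 mas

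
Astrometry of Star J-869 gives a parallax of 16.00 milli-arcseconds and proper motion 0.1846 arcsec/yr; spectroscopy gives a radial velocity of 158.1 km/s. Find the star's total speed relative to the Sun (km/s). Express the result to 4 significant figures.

d = 1/p = 1/0.01600″ = 62.5 pc.
v_t = 4.740 μ d = 4.740 × 0.1846 × 62.5 = 54.688 km/s.
v = √(v_r² + v_t²) = √(158.1² + 54.688²) = √27986.4 = 167.29 km/s.

167.3 km/s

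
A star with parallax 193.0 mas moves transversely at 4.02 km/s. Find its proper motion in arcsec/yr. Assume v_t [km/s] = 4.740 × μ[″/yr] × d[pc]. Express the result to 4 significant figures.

d = 1/p = 1/0.1930″ = 5.1813 pc.
μ = v_t / (4.74 d) = 4.02 / (4.74 × 5.1813) = 4.02 / 24.559 = 0.16369 ″/yr.

0.1637 arcsec/yr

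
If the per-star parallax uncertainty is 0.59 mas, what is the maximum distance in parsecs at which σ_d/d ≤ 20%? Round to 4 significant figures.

339.0 pc

σ_d/d = σ_p/p, so the condition is σ_p/p ≤ 0.20, i.e. p ≥ σ_p/0.20.
p_min = 0.59/0.20 = 2.95 mas = 0.00295 arcsec.
d_max = 1/p_min = 1/0.00295 = 338.98 pc.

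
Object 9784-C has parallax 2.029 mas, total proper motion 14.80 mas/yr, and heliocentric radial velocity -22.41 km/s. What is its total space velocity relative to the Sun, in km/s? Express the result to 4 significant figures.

d = 1/p = 1/0.002029″ = 492.85 pc.
μ = 14.80 mas/yr = 0.01480 ″/yr.
v_t = 4.740 μ d = 4.740 × 0.01480 × 492.85 = 34.574 km/s.
v = √(v_r² + v_t²) = √((-22.41)² + 34.574²) = √1697.57 = 41.202 km/s.

41.20 km/s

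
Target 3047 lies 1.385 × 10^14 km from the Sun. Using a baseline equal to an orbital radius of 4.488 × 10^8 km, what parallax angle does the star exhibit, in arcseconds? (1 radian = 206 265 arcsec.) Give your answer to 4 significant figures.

θ ≈ B/d = (4.488 × 10^8) / (1.385 × 10^14) = 3.2404 × 10^-6 rad.
In arcseconds: 3.2404 × 10^-6 × 206265 = 0.66838″.

0.6684 arcsec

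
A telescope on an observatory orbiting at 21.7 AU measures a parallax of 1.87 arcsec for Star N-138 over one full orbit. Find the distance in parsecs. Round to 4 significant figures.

With baseline B (in AU) and parallax p (in arcsec), d = B/p parsecs.
d = 21.7 / 1.87 = 11.604 pc.

11.60 pc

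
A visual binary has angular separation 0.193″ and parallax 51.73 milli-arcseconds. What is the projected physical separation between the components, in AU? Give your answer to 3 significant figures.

3.73 AU

d = 1/p = 1/0.05173″ = 19.331 pc.
At distance d (pc), an angle of θ arcsec spans θ·d AU: s = 0.193 × 19.331 = 3.7309 AU.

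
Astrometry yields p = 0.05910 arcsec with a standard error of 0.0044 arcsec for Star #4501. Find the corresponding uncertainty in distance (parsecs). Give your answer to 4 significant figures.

d = 1/p, so σ_d = σ_p / p².
σ_d = 0.00440 / (0.05910)² = 0.00440 / 0.0034928 = 1.2597 pc.

1.260 pc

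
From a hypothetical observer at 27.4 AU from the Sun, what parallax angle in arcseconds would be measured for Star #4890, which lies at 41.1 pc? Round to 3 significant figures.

p (arcsec) = B (AU) / d (pc).
p = 27.4 / 41.1 = 0.66667 arcsec.

0.667 arcsec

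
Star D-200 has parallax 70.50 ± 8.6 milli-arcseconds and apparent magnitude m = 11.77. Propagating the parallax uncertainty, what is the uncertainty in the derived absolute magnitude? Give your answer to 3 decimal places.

M = m − 5 log₁₀ d + 5 = m + 5 log₁₀ p + 5, so ∂M/∂p = 5/(p ln 10).
σ_M = (5/ln 10) · (σ_p/p) = 2.1715 × 8.6/70.50 = 2.1715 × 0.12199 = 0.2649.

σ_M = 0.265 mag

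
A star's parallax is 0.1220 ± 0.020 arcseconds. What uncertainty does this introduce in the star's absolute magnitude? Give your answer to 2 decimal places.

M = m − 5 log₁₀ d + 5 = m + 5 log₁₀ p + 5, so ∂M/∂p = 5/(p ln 10).
σ_M = (5/ln 10) · (σ_p/p) = 2.1715 × 0.020/0.1220 = 2.1715 × 0.16393 = 0.35597.

σ_M = 0.36 mag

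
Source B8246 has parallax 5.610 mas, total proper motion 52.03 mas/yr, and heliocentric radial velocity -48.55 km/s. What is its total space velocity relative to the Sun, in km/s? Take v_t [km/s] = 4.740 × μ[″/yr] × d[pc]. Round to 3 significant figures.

d = 1/p = 1/0.005610″ = 178.25 pc.
μ = 52.03 mas/yr = 0.05203 ″/yr.
v_t = 4.740 μ d = 4.740 × 0.05203 × 178.25 = 43.96 km/s.
v = √(v_r² + v_t²) = √((-48.55)² + 43.96²) = √4289.58 = 65.495 km/s.

65.5 km/s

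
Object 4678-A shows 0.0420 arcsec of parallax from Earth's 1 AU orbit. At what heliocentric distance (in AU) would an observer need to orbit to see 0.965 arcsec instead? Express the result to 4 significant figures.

Parallax scales linearly with baseline: p ∝ B, so B = p_target / p_Earth × 1 AU.
B = 0.965 / 0.0420 = 22.976 AU.

22.98 AU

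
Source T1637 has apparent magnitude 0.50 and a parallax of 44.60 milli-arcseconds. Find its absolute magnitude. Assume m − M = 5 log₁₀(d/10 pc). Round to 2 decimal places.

d = 1/p = 1/0.04460″ = 22.422 pc.
m − M = 5 log₁₀(22.422) − 5 = 6.7534 − 5 = 1.7534.
M = m − (m − M) = 0.50 − 1.7534 = -1.25.

M = -1.25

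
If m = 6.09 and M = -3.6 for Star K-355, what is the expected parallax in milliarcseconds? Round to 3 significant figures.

m − M = 6.09 − (-3.6) = 9.69.
d = 10^((m−M)/5 + 1) = 10^2.938 = 866.96 pc.
p = 1/d = 1/866.96 = 0.0011535 arcsec = 1.1535 mas.

1.15 mas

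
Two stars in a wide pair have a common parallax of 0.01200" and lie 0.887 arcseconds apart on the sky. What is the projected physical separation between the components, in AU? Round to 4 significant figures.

d = 1/p = 1/0.01200″ = 83.333 pc.
At distance d (pc), an angle of θ arcsec spans θ·d AU: s = 0.887 × 83.333 = 73.916 AU.

73.92 AU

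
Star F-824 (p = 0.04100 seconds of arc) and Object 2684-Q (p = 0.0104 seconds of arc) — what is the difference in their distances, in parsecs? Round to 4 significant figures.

d_A = 1/0.04100″ = 24.39 pc; d_B = 1/0.01040″ = 96.154 pc.
|d_B − d_A| = |96.154 − 24.39| = 71.764 pc.

71.76 pc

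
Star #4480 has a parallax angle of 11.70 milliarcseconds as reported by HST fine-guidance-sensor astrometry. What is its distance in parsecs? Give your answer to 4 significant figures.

85.47 pc

p = 11.70 milliarcseconds = 0.01170 arcsec.
d = 1/p = 1/0.01170 = 85.47 pc.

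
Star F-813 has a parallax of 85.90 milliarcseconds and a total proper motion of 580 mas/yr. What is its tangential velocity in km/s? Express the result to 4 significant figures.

d = 1/p = 1/0.08590″ = 11.641 pc.
μ = 580 mas/yr = 0.580 ″/yr.
v_t = 4.74 × μ × d = 4.74 × 0.580 × 11.641 = 32.003 km/s.

32.00 km/s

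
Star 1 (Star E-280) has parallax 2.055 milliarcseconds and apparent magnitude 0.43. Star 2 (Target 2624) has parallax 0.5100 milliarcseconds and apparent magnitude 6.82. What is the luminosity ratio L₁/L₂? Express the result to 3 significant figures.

d₁ = 1/p₁ = 1/0.002055″ = 486.62 pc; d₂ = 1/p₂ = 1/0.0005100″ = 1960.8 pc.
M₁ = m₁ − 5 log₁₀ d₁ + 5 = 0.43 − 13.4359 + 5 = -8.0059.
M₂ = 6.82 − 16.4622 + 5 = -4.6422.
L₁/L₂ = 10^(0.4(M₂ − M₁)) = 10^(0.4 × 3.3637) = 10^1.34548 = 22.155.

L₁/L₂ = 22.2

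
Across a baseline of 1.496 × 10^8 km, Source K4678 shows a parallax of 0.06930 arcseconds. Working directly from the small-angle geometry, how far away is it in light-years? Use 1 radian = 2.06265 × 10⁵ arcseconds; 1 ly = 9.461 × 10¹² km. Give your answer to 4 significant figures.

θ = 0.06930″ = 0.06930/206265 = 3.3598 × 10^-7 rad.
d = B/θ = (1.496 × 10^8) / (3.3598 × 10^-7) = 4.4526 × 10^14 km = (4.4526 × 10^14) / (9.461 × 10^12) ly = 47.063 ly.

47.06 ly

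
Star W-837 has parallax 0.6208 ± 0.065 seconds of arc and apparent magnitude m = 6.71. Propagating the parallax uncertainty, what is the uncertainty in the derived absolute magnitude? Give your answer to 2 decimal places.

σ_M = 0.23 mag

M = m − 5 log₁₀ d + 5 = m + 5 log₁₀ p + 5, so ∂M/∂p = 5/(p ln 10).
σ_M = (5/ln 10) · (σ_p/p) = 2.1715 × 0.065/0.6208 = 2.1715 × 0.1047 = 0.22736.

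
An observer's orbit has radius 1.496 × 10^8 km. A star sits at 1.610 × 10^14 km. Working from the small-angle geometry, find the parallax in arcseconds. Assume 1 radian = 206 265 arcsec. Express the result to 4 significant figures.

θ ≈ B/d = (1.496 × 10^8) / (1.610 × 10^14) = 9.2919 × 10^-7 rad.
In arcseconds: 9.2919 × 10^-7 × 206265 = 0.19166″.

0.1917 arcsec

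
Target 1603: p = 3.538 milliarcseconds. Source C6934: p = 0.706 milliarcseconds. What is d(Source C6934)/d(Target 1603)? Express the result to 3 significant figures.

5.01

Since d = 1/p, d_B/d_A = p_A/p_B.
= 3.538 / 0.706 = 5.0113.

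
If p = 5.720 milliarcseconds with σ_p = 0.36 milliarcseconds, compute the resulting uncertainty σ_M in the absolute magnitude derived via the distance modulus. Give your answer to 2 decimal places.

M = m − 5 log₁₀ d + 5 = m + 5 log₁₀ p + 5, so ∂M/∂p = 5/(p ln 10).
σ_M = (5/ln 10) · (σ_p/p) = 2.1715 × 0.36/5.720 = 2.1715 × 0.062937 = 0.13667.

σ_M = 0.14 mag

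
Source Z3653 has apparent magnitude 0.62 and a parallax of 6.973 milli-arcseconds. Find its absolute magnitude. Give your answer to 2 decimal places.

M = -5.16

d = 1/p = 1/0.006973″ = 143.41 pc.
m − M = 5 log₁₀(143.41) − 5 = 10.7829 − 5 = 5.7829.
M = m − (m − M) = 0.62 − 5.7829 = -5.16.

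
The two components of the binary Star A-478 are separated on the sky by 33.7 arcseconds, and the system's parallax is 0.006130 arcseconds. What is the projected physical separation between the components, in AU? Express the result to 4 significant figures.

d = 1/p = 1/0.006130″ = 163.13 pc.
At distance d (pc), an angle of θ arcsec spans θ·d AU: s = 33.7 × 163.13 = 5497.5 AU.

5498 AU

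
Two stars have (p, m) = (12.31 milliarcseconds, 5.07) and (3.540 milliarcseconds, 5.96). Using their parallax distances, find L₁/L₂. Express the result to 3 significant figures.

L₁/L₂ = 0.188

d₁ = 1/p₁ = 1/0.01231″ = 81.235 pc; d₂ = 1/p₂ = 1/0.003540″ = 282.49 pc.
M₁ = m₁ − 5 log₁₀ d₁ + 5 = 5.07 − 9.5487 + 5 = 0.5213.
M₂ = 5.96 − 12.2550 + 5 = -1.2950.
L₁/L₂ = 10^(0.4(M₂ − M₁)) = 10^(0.4 × (-1.8163)) = 10^(-0.72652) = 0.18771.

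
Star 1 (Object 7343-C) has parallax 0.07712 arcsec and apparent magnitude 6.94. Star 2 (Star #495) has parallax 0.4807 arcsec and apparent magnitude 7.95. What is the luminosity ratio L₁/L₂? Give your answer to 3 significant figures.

d₁ = 1/p₁ = 1/0.07712″ = 12.967 pc; d₂ = 1/p₂ = 1/0.4807″ = 2.0803 pc.
M₁ = m₁ − 5 log₁₀ d₁ + 5 = 6.94 − 5.5642 + 5 = 6.3758.
M₂ = 7.95 − 1.5906 + 5 = 11.3594.
L₁/L₂ = 10^(0.4(M₂ − M₁)) = 10^(0.4 × 4.9836) = 10^1.99344 = 98.501.

L₁/L₂ = 98.5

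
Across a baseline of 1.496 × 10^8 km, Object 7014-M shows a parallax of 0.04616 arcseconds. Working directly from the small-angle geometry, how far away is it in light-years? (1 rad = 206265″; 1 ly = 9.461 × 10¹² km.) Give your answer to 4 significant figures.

70.66 ly

θ = 0.04616″ = 0.04616/206265 = 2.2379 × 10^-7 rad.
d = B/θ = (1.496 × 10^8) / (2.2379 × 10^-7) = 6.6848 × 10^14 km = (6.6848 × 10^14) / (9.461 × 10^12) ly = 70.656 ly.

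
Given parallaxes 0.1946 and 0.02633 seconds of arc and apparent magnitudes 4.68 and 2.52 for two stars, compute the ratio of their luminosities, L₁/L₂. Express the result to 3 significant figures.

L₁/L₂ = 0.00250

d₁ = 1/p₁ = 1/0.1946″ = 5.1387 pc; d₂ = 1/p₂ = 1/0.02633″ = 37.979 pc.
M₁ = m₁ − 5 log₁₀ d₁ + 5 = 4.68 − 3.5543 + 5 = 6.1257.
M₂ = 2.52 − 7.8977 + 5 = -0.3777.
L₁/L₂ = 10^(0.4(M₂ − M₁)) = 10^(0.4 × (-6.5034)) = 10^(-2.60136) = 0.002504.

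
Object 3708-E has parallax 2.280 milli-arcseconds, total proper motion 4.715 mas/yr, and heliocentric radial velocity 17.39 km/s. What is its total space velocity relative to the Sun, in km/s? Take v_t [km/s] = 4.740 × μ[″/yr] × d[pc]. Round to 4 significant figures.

19.96 km/s

d = 1/p = 1/0.002280″ = 438.6 pc.
μ = 4.715 mas/yr = 0.004715 ″/yr.
v_t = 4.740 μ d = 4.740 × 0.004715 × 438.6 = 9.8023 km/s.
v = √(v_r² + v_t²) = √(17.39² + 9.8023²) = √398.497 = 19.962 km/s.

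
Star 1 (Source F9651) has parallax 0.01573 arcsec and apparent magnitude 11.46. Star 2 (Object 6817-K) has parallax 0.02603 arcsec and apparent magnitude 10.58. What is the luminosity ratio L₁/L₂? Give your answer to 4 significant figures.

d₁ = 1/p₁ = 1/0.01573″ = 63.573 pc; d₂ = 1/p₂ = 1/0.02603″ = 38.417 pc.
M₁ = m₁ − 5 log₁₀ d₁ + 5 = 11.46 − 9.0164 + 5 = 7.4436.
M₂ = 10.58 − 7.9226 + 5 = 7.6574.
L₁/L₂ = 10^(0.4(M₂ − M₁)) = 10^(0.4 × 0.2138) = 10^0.08552 = 1.2176.

L₁/L₂ = 1.218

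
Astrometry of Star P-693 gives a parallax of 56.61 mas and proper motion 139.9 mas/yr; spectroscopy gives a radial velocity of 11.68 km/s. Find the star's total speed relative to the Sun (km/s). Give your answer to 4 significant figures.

d = 1/p = 1/0.05661″ = 17.665 pc.
μ = 139.9 mas/yr = 0.1399 ″/yr.
v_t = 4.740 μ d = 4.740 × 0.1399 × 17.665 = 11.714 km/s.
v = √(v_r² + v_t²) = √(11.68² + 11.714²) = √273.64 = 16.542 km/s.

16.54 km/s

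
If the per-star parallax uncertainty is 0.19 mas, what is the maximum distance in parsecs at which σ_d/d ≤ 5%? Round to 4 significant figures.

σ_d/d = σ_p/p, so the condition is σ_p/p ≤ 0.05, i.e. p ≥ σ_p/0.05.
p_min = 0.19/0.05 = 3.8 mas = 0.0038 arcsec.
d_max = 1/p_min = 1/0.0038 = 263.16 pc.

263.2 pc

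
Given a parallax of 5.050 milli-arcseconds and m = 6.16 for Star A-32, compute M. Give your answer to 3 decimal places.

M = -0.324

d = 1/p = 1/0.005050″ = 198.02 pc.
m − M = 5 log₁₀(198.02) − 5 = 11.4835 − 5 = 6.4835.
M = m − (m − M) = 6.16 − 6.4835 = -0.324.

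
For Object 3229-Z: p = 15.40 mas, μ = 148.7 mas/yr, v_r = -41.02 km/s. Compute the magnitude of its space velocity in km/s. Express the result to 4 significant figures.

d = 1/p = 1/0.01540″ = 64.935 pc.
μ = 148.7 mas/yr = 0.1487 ″/yr.
v_t = 4.740 μ d = 4.740 × 0.1487 × 64.935 = 45.769 km/s.
v = √(v_r² + v_t²) = √((-41.02)² + 45.769²) = √3777.44 = 61.461 km/s.

61.46 km/s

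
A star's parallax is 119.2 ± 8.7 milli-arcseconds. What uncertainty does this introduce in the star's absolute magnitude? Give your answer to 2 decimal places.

M = m − 5 log₁₀ d + 5 = m + 5 log₁₀ p + 5, so ∂M/∂p = 5/(p ln 10).
σ_M = (5/ln 10) · (σ_p/p) = 2.1715 × 8.7/119.2 = 2.1715 × 0.072987 = 0.15849.

σ_M = 0.16 mag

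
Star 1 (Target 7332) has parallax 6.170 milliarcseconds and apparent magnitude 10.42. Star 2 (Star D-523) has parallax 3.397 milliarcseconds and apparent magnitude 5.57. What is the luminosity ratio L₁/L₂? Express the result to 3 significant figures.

d₁ = 1/p₁ = 1/0.006170″ = 162.07 pc; d₂ = 1/p₂ = 1/0.003397″ = 294.38 pc.
M₁ = m₁ − 5 log₁₀ d₁ + 5 = 10.42 − 11.0485 + 5 = 4.3715.
M₂ = 5.57 − 12.3445 + 5 = -1.7745.
L₁/L₂ = 10^(0.4(M₂ − M₁)) = 10^(0.4 × (-6.1460)) = 10^(-2.45840) = 0.0034802.

L₁/L₂ = 0.00348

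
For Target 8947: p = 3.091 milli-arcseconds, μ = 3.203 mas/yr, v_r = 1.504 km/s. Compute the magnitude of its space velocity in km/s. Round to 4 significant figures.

d = 1/p = 1/0.003091″ = 323.52 pc.
μ = 3.203 mas/yr = 0.003203 ″/yr.
v_t = 4.740 μ d = 4.740 × 0.003203 × 323.52 = 4.9118 km/s.
v = √(v_r² + v_t²) = √(1.504² + 4.9118²) = √26.3878 = 5.1369 km/s.

5.137 km/s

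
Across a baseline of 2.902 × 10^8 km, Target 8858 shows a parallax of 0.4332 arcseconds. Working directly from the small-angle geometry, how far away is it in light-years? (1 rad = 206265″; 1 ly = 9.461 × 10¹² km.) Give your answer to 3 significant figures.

14.6 ly

θ = 0.4332″ = 0.4332/206265 = 2.1002 × 10^-6 rad.
d = B/θ = (2.902 × 10^8) / (2.1002 × 10^-6) = 1.3818 × 10^14 km = (1.3818 × 10^14) / (9.461 × 10^12) ly = 14.605 ly.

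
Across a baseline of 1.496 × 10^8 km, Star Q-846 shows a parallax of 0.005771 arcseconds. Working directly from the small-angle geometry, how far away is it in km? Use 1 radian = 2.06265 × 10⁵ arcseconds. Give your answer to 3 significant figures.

θ = 0.005771″ = 0.005771/206265 = 2.7979 × 10^-8 rad.
d = B/θ = (1.496 × 10^8) / (2.7979 × 10^-8) = 5.3469 × 10^15 km.

5.35 × 10^15 km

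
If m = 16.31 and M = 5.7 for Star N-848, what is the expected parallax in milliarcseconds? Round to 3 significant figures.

0.755 mas

m − M = 16.31 − 5.7 = 10.61.
d = 10^((m−M)/5 + 1) = 10^3.122 = 1324.3 pc.
p = 1/d = 1/1324.3 = 0.00075512 arcsec = 0.75512 mas.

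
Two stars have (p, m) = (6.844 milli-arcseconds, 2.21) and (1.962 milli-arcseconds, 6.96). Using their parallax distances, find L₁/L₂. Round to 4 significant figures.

d₁ = 1/p₁ = 1/0.006844″ = 146.11 pc; d₂ = 1/p₂ = 1/0.001962″ = 509.68 pc.
M₁ = m₁ − 5 log₁₀ d₁ + 5 = 2.21 − 10.8234 + 5 = -3.6134.
M₂ = 6.96 − 13.5365 + 5 = -1.5765.
L₁/L₂ = 10^(0.4(M₂ − M₁)) = 10^(0.4 × 2.0369) = 10^0.81476 = 6.5277.

L₁/L₂ = 6.528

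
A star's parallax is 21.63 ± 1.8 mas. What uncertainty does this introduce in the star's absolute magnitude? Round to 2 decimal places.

M = m − 5 log₁₀ d + 5 = m + 5 log₁₀ p + 5, so ∂M/∂p = 5/(p ln 10).
σ_M = (5/ln 10) · (σ_p/p) = 2.1715 × 1.8/21.63 = 2.1715 × 0.083218 = 0.18071.

σ_M = 0.18 mag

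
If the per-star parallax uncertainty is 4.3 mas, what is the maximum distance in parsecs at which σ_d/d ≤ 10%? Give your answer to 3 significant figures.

23.3 pc

σ_d/d = σ_p/p, so the condition is σ_p/p ≤ 0.10, i.e. p ≥ σ_p/0.10.
p_min = 4.3/0.10 = 43 mas = 0.043 arcsec.
d_max = 1/p_min = 1/0.043 = 23.256 pc.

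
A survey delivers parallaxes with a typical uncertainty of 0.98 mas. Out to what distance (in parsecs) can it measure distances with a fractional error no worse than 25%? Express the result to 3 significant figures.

σ_d/d = σ_p/p, so the condition is σ_p/p ≤ 0.25, i.e. p ≥ σ_p/0.25.
p_min = 0.98/0.25 = 3.92 mas = 0.00392 arcsec.
d_max = 1/p_min = 1/0.00392 = 255.1 pc.

255 pc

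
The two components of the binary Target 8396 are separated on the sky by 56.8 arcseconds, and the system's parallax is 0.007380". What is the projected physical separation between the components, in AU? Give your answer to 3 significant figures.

d = 1/p = 1/0.007380″ = 135.5 pc.
At distance d (pc), an angle of θ arcsec spans θ·d AU: s = 56.8 × 135.5 = 7696.4 AU.

7700 AU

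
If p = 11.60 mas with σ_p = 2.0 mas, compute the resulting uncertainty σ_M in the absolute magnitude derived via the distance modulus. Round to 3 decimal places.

σ_M = 0.374 mag

M = m − 5 log₁₀ d + 5 = m + 5 log₁₀ p + 5, so ∂M/∂p = 5/(p ln 10).
σ_M = (5/ln 10) · (σ_p/p) = 2.1715 × 2.0/11.60 = 2.1715 × 0.17241 = 0.37439.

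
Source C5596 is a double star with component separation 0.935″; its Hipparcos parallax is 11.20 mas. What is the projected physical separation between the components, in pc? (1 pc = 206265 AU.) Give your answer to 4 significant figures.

d = 1/p = 1/0.01120″ = 89.286 pc.
At distance d (pc), an angle of θ arcsec spans θ·d AU: s = 0.935 × 89.286 = 83.482 AU.
= 83.482 / 206265 = 0.00040473 pc.

0.0004047 pc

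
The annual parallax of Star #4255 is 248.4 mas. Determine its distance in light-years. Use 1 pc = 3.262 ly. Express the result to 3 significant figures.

13.1 light years

p = 248.4 mas = 0.2484 arcsec.
d = 1/p = 1/0.2484 = 4.0258 pc.
In light-years: 4.0258 × 3.262 = 13.132 ly.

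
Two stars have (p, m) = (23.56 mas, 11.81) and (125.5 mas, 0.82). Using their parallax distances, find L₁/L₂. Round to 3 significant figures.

d₁ = 1/p₁ = 1/0.02356″ = 42.445 pc; d₂ = 1/p₂ = 1/0.1255″ = 7.9681 pc.
M₁ = m₁ − 5 log₁₀ d₁ + 5 = 11.81 − 8.1391 + 5 = 8.6709.
M₂ = 0.82 − 4.5068 + 5 = 1.3132.
L₁/L₂ = 10^(0.4(M₂ − M₁)) = 10^(0.4 × (-7.3577)) = 10^(-2.94308) = 0.00114.

L₁/L₂ = 0.00114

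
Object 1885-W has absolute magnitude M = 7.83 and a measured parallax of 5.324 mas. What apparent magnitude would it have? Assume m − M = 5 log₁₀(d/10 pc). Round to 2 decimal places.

m = 14.20

d = 1/p = 1/0.005324″ = 187.83 pc.
m − M = 5 log₁₀ d − 5 = 5 log₁₀(187.83) − 5 = 11.3688 − 5 = 6.3688.
m = M + (m − M) = 7.83 + 6.3688 = 14.20.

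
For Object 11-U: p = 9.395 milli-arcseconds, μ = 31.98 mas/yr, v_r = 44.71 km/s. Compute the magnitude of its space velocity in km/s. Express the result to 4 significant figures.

47.53 km/s

d = 1/p = 1/0.009395″ = 106.44 pc.
μ = 31.98 mas/yr = 0.03198 ″/yr.
v_t = 4.740 μ d = 4.740 × 0.03198 × 106.44 = 16.135 km/s.
v = √(v_r² + v_t²) = √(44.71² + 16.135²) = √2259.32 = 47.532 km/s.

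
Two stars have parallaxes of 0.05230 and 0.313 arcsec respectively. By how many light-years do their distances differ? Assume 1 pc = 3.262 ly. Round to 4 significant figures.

d_A = 1/0.05230″ = 19.12 pc; d_B = 1/0.3130″ = 3.1949 pc.
|d_B − d_A| = |3.1949 − 19.12| = 15.925 pc = 15.925 × 3.262 ly = 51.947 ly.

51.95 ly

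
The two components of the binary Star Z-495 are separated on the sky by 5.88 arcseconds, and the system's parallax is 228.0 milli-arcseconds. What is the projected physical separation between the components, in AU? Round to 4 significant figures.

d = 1/p = 1/0.2280″ = 4.386 pc.
At distance d (pc), an angle of θ arcsec spans θ·d AU: s = 5.88 × 4.386 = 25.79 AU.

25.79 AU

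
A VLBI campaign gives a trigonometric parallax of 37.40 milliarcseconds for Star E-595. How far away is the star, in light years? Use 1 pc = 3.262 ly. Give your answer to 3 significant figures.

87.2 light years

p = 37.40 milliarcseconds = 0.03740 arcsec.
d = 1/p = 1/0.03740 = 26.738 pc.
In light-years: 26.738 × 3.262 = 87.219 ly.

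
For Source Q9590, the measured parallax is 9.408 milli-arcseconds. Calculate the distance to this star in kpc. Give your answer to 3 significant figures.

0.106 kpc

p = 9.408 milli-arcseconds = 0.009408 arcsec.
d = 1/p = 1/0.009408 = 106.29 pc.
= 0.10629 kpc.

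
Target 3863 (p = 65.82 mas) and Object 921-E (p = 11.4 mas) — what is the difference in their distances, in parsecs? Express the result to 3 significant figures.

72.5 pc

d_A = 1/0.06582″ = 15.193 pc; d_B = 1/0.01140″ = 87.719 pc.
|d_B − d_A| = |87.719 − 15.193| = 72.526 pc.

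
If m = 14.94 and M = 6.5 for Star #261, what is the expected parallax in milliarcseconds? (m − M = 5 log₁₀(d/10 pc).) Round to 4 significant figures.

m − M = 14.94 − 6.5 = 8.44.
d = 10^((m−M)/5 + 1) = 10^2.688 = 487.53 pc.
p = 1/d = 1/487.53 = 0.0020512 arcsec = 2.0512 mas.

2.051 mas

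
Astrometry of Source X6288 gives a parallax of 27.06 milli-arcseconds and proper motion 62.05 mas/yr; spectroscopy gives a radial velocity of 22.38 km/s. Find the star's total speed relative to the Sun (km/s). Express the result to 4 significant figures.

d = 1/p = 1/0.02706″ = 36.955 pc.
μ = 62.05 mas/yr = 0.06205 ″/yr.
v_t = 4.740 μ d = 4.740 × 0.06205 × 36.955 = 10.869 km/s.
v = √(v_r² + v_t²) = √(22.38² + 10.869²) = √619 = 24.88 km/s.

24.88 km/s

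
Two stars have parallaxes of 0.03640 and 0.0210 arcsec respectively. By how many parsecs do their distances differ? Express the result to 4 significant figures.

d_A = 1/0.03640″ = 27.473 pc; d_B = 1/0.02100″ = 47.619 pc.
|d_B − d_A| = |47.619 − 27.473| = 20.146 pc.

20.15 pc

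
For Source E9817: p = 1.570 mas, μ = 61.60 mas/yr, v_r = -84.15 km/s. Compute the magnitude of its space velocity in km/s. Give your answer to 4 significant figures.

d = 1/p = 1/0.001570″ = 636.94 pc.
μ = 61.60 mas/yr = 0.06160 ″/yr.
v_t = 4.740 μ d = 4.740 × 0.06160 × 636.94 = 185.98 km/s.
v = √(v_r² + v_t²) = √((-84.15)² + 185.98²) = √41669.8 = 204.13 km/s.

204.1 km/s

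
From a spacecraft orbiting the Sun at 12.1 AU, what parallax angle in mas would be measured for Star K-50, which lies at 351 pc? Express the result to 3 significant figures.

p (arcsec) = B (AU) / d (pc).
p = 12.1 / 351 = 0.034473 arcsec = 34.473 mas.

34.5 mas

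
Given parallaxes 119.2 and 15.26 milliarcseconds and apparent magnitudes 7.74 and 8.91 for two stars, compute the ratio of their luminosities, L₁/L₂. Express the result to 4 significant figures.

d₁ = 1/p₁ = 1/0.1192″ = 8.3893 pc; d₂ = 1/p₂ = 1/0.01526″ = 65.531 pc.
M₁ = m₁ − 5 log₁₀ d₁ + 5 = 7.74 − 4.6186 + 5 = 8.1214.
M₂ = 8.91 − 9.0822 + 5 = 4.8278.
L₁/L₂ = 10^(0.4(M₂ − M₁)) = 10^(0.4 × (-3.2936)) = 10^(-1.31744) = 0.048146.

L₁/L₂ = 0.04815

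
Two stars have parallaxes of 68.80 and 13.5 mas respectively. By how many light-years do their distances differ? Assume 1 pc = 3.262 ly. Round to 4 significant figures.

194.2 ly

d_A = 1/0.06880″ = 14.535 pc; d_B = 1/0.01350″ = 74.074 pc.
|d_B − d_A| = |74.074 − 14.535| = 59.539 pc = 59.539 × 3.262 ly = 194.22 ly.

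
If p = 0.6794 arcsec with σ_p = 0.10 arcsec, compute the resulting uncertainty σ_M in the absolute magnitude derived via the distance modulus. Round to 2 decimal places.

σ_M = 0.32 mag

M = m − 5 log₁₀ d + 5 = m + 5 log₁₀ p + 5, so ∂M/∂p = 5/(p ln 10).
σ_M = (5/ln 10) · (σ_p/p) = 2.1715 × 0.10/0.6794 = 2.1715 × 0.14719 = 0.31962.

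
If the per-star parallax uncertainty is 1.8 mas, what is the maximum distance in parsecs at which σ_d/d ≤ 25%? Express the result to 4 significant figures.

σ_d/d = σ_p/p, so the condition is σ_p/p ≤ 0.25, i.e. p ≥ σ_p/0.25.
p_min = 1.8/0.25 = 7.2 mas = 0.0072 arcsec.
d_max = 1/p_min = 1/0.0072 = 138.89 pc.

138.9 pc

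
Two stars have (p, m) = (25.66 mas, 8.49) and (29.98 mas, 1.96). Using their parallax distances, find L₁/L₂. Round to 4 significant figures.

L₁/L₂ = 0.003335

d₁ = 1/p₁ = 1/0.02566″ = 38.971 pc; d₂ = 1/p₂ = 1/0.02998″ = 33.356 pc.
M₁ = m₁ − 5 log₁₀ d₁ + 5 = 8.49 − 7.9537 + 5 = 5.5363.
M₂ = 1.96 − 7.6159 + 5 = -0.6559.
L₁/L₂ = 10^(0.4(M₂ − M₁)) = 10^(0.4 × (-6.1922)) = 10^(-2.47688) = 0.0033352.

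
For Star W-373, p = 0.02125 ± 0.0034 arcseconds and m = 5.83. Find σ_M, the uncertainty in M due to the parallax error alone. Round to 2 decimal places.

M = m − 5 log₁₀ d + 5 = m + 5 log₁₀ p + 5, so ∂M/∂p = 5/(p ln 10).
σ_M = (5/ln 10) · (σ_p/p) = 2.1715 × 0.0034/0.02125 = 2.1715 × 0.16 = 0.34744.

σ_M = 0.35 mag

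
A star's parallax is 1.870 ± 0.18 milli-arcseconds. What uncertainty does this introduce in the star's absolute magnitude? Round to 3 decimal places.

σ_M = 0.209 mag

M = m − 5 log₁₀ d + 5 = m + 5 log₁₀ p + 5, so ∂M/∂p = 5/(p ln 10).
σ_M = (5/ln 10) · (σ_p/p) = 2.1715 × 0.18/1.870 = 2.1715 × 0.096257 = 0.20902.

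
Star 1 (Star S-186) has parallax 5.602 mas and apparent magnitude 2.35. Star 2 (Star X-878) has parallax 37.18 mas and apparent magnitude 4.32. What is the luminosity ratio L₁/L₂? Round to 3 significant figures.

d₁ = 1/p₁ = 1/0.005602″ = 178.51 pc; d₂ = 1/p₂ = 1/0.03718″ = 26.896 pc.
M₁ = m₁ − 5 log₁₀ d₁ + 5 = 2.35 − 11.2583 + 5 = -3.9083.
M₂ = 4.32 − 7.1484 + 5 = 2.1716.
L₁/L₂ = 10^(0.4(M₂ − M₁)) = 10^(0.4 × 6.0799) = 10^2.43196 = 270.37.

L₁/L₂ = 270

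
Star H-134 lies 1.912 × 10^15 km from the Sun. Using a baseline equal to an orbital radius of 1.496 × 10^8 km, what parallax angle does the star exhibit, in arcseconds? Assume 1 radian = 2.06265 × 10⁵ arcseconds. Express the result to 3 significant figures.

0.0161 arcsec

θ ≈ B/d = (1.496 × 10^8) / (1.912 × 10^15) = 7.8243 × 10^-8 rad.
In arcseconds: 7.8243 × 10^-8 × 206265 = 0.016139″.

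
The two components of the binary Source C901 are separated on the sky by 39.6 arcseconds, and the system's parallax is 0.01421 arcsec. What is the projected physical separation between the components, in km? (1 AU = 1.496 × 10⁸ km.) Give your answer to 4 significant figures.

d = 1/p = 1/0.01421″ = 70.373 pc.
At distance d (pc), an angle of θ arcsec spans θ·d AU: s = 39.6 × 70.373 = 2786.8 AU.
= 2786.8 × 1.496 × 10⁸ km = 4.1691 × 10^11 km.

4.169 × 10^11 km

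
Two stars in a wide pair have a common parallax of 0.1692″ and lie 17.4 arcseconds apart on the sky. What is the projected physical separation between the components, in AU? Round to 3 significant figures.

103 AU

d = 1/p = 1/0.1692″ = 5.9102 pc.
At distance d (pc), an angle of θ arcsec spans θ·d AU: s = 17.4 × 5.9102 = 102.84 AU.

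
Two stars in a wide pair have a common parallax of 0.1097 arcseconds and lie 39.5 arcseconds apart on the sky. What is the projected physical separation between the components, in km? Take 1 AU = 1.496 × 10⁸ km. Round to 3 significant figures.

d = 1/p = 1/0.1097″ = 9.1158 pc.
At distance d (pc), an angle of θ arcsec spans θ·d AU: s = 39.5 × 9.1158 = 360.07 AU.
= 360.07 × 1.496 × 10⁸ km = 5.3866 × 10^10 km.

5.39 × 10^10 km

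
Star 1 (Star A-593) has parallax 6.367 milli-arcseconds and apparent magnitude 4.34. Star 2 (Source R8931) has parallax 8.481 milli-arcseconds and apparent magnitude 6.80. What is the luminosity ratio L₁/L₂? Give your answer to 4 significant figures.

d₁ = 1/p₁ = 1/0.006367″ = 157.06 pc; d₂ = 1/p₂ = 1/0.008481″ = 117.91 pc.
M₁ = m₁ − 5 log₁₀ d₁ + 5 = 4.34 − 10.9803 + 5 = -1.6403.
M₂ = 6.80 − 10.3578 + 5 = 1.4422.
L₁/L₂ = 10^(0.4(M₂ − M₁)) = 10^(0.4 × 3.0825) = 10^1.23300 = 17.1.

L₁/L₂ = 17.10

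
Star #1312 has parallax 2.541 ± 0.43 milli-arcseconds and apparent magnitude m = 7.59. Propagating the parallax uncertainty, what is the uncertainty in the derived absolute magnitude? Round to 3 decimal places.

M = m − 5 log₁₀ d + 5 = m + 5 log₁₀ p + 5, so ∂M/∂p = 5/(p ln 10).
σ_M = (5/ln 10) · (σ_p/p) = 2.1715 × 0.43/2.541 = 2.1715 × 0.16922 = 0.36746.

σ_M = 0.367 mag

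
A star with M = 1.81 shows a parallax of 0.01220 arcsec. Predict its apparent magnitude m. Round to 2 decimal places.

d = 1/p = 1/0.01220″ = 81.967 pc.
m − M = 5 log₁₀ d − 5 = 5 log₁₀(81.967) − 5 = 9.5682 − 5 = 4.5682.
m = M + (m − M) = 1.81 + 4.5682 = 6.38.

m = 6.38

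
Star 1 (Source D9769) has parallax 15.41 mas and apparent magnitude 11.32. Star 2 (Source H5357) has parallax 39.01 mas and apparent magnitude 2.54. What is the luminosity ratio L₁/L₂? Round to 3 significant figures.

L₁/L₂ = 0.00197

d₁ = 1/p₁ = 1/0.01541″ = 64.893 pc; d₂ = 1/p₂ = 1/0.03901″ = 25.634 pc.
M₁ = m₁ − 5 log₁₀ d₁ + 5 = 11.32 − 9.0610 + 5 = 7.2590.
M₂ = 2.54 − 7.0441 + 5 = 0.4959.
L₁/L₂ = 10^(0.4(M₂ − M₁)) = 10^(0.4 × (-6.7631)) = 10^(-2.70524) = 0.0019713.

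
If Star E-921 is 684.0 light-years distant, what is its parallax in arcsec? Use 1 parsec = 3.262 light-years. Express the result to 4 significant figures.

d = 684.0 ly ÷ 3.262 = 209.69 pc.
p = 1/d = 1/209.69 = 0.0047689 arcsec.

0.004769 arcsec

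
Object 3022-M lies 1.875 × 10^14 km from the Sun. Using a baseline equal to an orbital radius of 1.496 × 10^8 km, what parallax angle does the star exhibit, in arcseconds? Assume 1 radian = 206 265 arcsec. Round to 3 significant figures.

0.165 arcsec

θ ≈ B/d = (1.496 × 10^8) / (1.875 × 10^14) = 7.9787 × 10^-7 rad.
In arcseconds: 7.9787 × 10^-7 × 206265 = 0.16457″.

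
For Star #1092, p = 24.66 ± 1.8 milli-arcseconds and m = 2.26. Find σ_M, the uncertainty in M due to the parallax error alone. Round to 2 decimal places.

M = m − 5 log₁₀ d + 5 = m + 5 log₁₀ p + 5, so ∂M/∂p = 5/(p ln 10).
σ_M = (5/ln 10) · (σ_p/p) = 2.1715 × 1.8/24.66 = 2.1715 × 0.072993 = 0.1585.

σ_M = 0.16 mag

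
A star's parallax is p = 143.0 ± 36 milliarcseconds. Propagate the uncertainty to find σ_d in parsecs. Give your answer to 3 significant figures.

1.76 pc

d = 1/p, so σ_d = σ_p / p².
σ_d = 0.0360 / (0.1430)² = 0.0360 / 0.020449 = 1.7605 pc.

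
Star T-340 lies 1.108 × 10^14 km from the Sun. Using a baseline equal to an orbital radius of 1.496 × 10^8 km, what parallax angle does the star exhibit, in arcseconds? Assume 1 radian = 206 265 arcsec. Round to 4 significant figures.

θ ≈ B/d = (1.496 × 10^8) / (1.108 × 10^14) = 1.3502 × 10^-6 rad.
In arcseconds: 1.3502 × 10^-6 × 206265 = 0.2785″.

0.2785 arcsec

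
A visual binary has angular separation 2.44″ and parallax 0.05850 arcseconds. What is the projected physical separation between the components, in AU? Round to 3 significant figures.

41.7 AU

d = 1/p = 1/0.05850″ = 17.094 pc.
At distance d (pc), an angle of θ arcsec spans θ·d AU: s = 2.44 × 17.094 = 41.709 AU.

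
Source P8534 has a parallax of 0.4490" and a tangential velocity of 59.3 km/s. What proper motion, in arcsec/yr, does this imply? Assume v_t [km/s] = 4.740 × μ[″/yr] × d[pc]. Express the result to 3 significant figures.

5.62 arcsec/yr

d = 1/p = 1/0.4490″ = 2.2272 pc.
μ = v_t / (4.74 d) = 59.3 / (4.74 × 2.2272) = 59.3 / 10.557 = 5.6171 ″/yr.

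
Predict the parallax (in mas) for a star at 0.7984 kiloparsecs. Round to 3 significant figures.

1.25 mas

d = 0.7984 kpc = 798.4 pc.
p = 1/d = 1/798.4 = 0.0012525 arcsec.
= 0.0012525 × 1000 = 1.2525 mas.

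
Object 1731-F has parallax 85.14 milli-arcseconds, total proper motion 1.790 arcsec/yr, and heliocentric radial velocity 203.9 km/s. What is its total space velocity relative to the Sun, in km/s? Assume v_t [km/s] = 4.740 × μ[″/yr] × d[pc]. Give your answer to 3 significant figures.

227 km/s

d = 1/p = 1/0.08514″ = 11.745 pc.
v_t = 4.740 μ d = 4.740 × 1.790 × 11.745 = 99.652 km/s.
v = √(v_r² + v_t²) = √(203.9² + 99.652²) = √51505.7 = 226.95 km/s.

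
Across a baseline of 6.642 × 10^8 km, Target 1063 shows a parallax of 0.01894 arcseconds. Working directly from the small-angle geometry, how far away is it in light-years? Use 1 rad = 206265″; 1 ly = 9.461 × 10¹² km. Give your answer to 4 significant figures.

764.6 ly

θ = 0.01894″ = 0.01894/206265 = 9.1824 × 10^-8 rad.
d = B/θ = (6.642 × 10^8) / (9.1824 × 10^-8) = 7.2334 × 10^15 km = (7.2334 × 10^15) / (9.461 × 10^12) ly = 764.55 ly.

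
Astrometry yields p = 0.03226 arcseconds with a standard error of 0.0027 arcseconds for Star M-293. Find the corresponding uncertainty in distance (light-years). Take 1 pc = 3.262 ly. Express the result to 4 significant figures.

8.463 ly

d = 1/p, so σ_d = σ_p / p².
σ_d = 0.00270 / (0.03226)² = 0.00270 / 0.0010407 = 2.5944 pc = 2.5944 × 3.262 ly = 8.4629 ly.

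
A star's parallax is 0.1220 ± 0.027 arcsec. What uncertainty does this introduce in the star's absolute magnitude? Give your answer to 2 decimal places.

M = m − 5 log₁₀ d + 5 = m + 5 log₁₀ p + 5, so ∂M/∂p = 5/(p ln 10).
σ_M = (5/ln 10) · (σ_p/p) = 2.1715 × 0.027/0.1220 = 2.1715 × 0.22131 = 0.48057.

σ_M = 0.48 mag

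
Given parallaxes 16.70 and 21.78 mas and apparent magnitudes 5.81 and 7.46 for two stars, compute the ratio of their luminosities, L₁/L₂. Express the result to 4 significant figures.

d₁ = 1/p₁ = 1/0.01670″ = 59.88 pc; d₂ = 1/p₂ = 1/0.02178″ = 45.914 pc.
M₁ = m₁ − 5 log₁₀ d₁ + 5 = 5.81 − 8.8864 + 5 = 1.9236.
M₂ = 7.46 − 8.3097 + 5 = 4.1503.
L₁/L₂ = 10^(0.4(M₂ − M₁)) = 10^(0.4 × 2.2267) = 10^0.89068 = 7.7746.

L₁/L₂ = 7.775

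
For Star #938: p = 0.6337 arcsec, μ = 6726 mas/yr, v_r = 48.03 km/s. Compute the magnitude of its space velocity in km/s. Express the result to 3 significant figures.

69.6 km/s

d = 1/p = 1/0.6337″ = 1.578 pc.
μ = 6726 mas/yr = 6.726 ″/yr.
v_t = 4.740 μ d = 4.740 × 6.726 × 1.578 = 50.309 km/s.
v = √(v_r² + v_t²) = √(48.03² + 50.309²) = √4837.88 = 69.555 km/s.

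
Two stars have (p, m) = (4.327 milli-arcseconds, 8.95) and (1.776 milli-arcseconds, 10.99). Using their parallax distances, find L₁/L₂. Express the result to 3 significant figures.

L₁/L₂ = 1.10

d₁ = 1/p₁ = 1/0.004327″ = 231.11 pc; d₂ = 1/p₂ = 1/0.001776″ = 563.06 pc.
M₁ = m₁ − 5 log₁₀ d₁ + 5 = 8.95 − 11.8191 + 5 = 2.1309.
M₂ = 10.99 − 13.7528 + 5 = 2.2372.
L₁/L₂ = 10^(0.4(M₂ − M₁)) = 10^(0.4 × 0.1063) = 10^0.04252 = 1.1029.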